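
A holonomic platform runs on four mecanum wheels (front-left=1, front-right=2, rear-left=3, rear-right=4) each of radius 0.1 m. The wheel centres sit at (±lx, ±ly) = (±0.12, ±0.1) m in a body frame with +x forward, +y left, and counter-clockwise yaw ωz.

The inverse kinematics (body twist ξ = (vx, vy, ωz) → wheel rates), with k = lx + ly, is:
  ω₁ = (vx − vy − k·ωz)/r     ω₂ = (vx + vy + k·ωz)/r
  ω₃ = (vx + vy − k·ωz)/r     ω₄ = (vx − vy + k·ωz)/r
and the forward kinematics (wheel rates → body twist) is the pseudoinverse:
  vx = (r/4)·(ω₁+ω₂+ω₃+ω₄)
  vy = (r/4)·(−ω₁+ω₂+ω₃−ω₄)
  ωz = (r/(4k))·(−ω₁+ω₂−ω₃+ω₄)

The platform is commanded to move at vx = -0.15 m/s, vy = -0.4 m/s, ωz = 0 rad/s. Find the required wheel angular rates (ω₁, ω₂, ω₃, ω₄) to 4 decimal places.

k = lx + ly = 0.12 + 0.1 = 0.2200;  k·ωz = 0.2200·0 = 0.0000
ω₁ (FL) = (vx − vy − k·ωz)/r = 0.2500/0.1 = 2.5000
ω₂ (FR) = (vx + vy + k·ωz)/r = -0.5500/0.1 = -5.5000
ω₃ (RL) = (vx + vy − k·ωz)/r = -0.5500/0.1 = -5.5000
ω₄ (RR) = (vx − vy + k·ωz)/r = 0.2500/0.1 = 2.5000

(2.5000, -5.5000, -5.5000, 2.5000)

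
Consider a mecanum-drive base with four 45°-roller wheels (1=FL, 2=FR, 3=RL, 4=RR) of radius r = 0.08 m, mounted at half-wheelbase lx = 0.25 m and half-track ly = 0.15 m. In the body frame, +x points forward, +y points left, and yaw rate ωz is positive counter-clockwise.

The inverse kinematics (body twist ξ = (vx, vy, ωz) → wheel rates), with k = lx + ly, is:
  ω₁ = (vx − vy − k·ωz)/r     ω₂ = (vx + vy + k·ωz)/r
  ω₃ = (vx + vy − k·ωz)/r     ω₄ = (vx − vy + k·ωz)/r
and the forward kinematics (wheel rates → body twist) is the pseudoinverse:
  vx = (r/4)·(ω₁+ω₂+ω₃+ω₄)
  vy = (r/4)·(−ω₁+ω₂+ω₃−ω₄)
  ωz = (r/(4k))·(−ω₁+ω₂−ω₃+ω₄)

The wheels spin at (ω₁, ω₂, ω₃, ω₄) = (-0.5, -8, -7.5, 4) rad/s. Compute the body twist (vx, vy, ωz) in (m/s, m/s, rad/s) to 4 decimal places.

(-0.2400, -0.3800, 0.2000)

k = lx + ly = 0.25 + 0.15 = 0.4000
ω₁+ω₂+ω₃+ω₄ = -12.0000  →  vx = (0.08/4)·-12.0000 = -0.2400
−ω₁+ω₂+ω₃−ω₄ = -19.0000  →  vy = (0.08/4)·-19.0000 = -0.3800
−ω₁+ω₂−ω₃+ω₄ = 4.0000  →  ωz = (0.08/1.6000)·4.0000 = 0.2000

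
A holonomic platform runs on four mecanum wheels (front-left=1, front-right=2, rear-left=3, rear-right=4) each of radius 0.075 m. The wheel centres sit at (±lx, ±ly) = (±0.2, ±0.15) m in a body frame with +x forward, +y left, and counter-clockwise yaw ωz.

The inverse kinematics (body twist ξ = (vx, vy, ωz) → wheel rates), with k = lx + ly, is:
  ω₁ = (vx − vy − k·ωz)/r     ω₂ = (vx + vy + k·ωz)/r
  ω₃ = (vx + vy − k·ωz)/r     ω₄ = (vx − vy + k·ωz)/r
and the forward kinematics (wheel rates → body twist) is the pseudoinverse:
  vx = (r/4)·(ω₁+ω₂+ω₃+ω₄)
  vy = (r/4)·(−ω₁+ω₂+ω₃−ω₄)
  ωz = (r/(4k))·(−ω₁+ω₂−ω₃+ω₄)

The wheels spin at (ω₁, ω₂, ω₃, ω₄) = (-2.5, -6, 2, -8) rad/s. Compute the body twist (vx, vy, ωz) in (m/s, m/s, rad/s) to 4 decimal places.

k = lx + ly = 0.2 + 0.15 = 0.3500
ω₁+ω₂+ω₃+ω₄ = -14.5000  →  vx = (0.075/4)·-14.5000 = -0.2719
−ω₁+ω₂+ω₃−ω₄ = 6.5000  →  vy = (0.075/4)·6.5000 = 0.1219
−ω₁+ω₂−ω₃+ω₄ = -13.5000  →  ωz = (0.075/1.4000)·-13.5000 = -0.7232

(-0.2719, 0.1219, -0.7232)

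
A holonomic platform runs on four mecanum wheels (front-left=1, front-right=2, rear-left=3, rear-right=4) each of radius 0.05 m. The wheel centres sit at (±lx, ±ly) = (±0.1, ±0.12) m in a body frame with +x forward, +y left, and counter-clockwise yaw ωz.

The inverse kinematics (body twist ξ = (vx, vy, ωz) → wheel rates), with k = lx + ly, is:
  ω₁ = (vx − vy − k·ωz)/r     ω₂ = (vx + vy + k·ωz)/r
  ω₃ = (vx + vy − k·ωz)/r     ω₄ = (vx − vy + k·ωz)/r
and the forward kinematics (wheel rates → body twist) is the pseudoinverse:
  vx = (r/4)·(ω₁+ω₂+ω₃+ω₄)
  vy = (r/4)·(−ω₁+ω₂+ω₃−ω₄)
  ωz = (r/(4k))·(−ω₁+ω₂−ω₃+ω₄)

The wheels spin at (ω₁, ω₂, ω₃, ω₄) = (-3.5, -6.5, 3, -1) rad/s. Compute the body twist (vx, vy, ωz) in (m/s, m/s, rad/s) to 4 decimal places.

(-0.1000, 0.0125, -0.3977)

k = lx + ly = 0.1 + 0.12 = 0.2200
ω₁+ω₂+ω₃+ω₄ = -8.0000  →  vx = (0.05/4)·-8.0000 = -0.1000
−ω₁+ω₂+ω₃−ω₄ = 1.0000  →  vy = (0.05/4)·1.0000 = 0.0125
−ω₁+ω₂−ω₃+ω₄ = -7.0000  →  ωz = (0.05/0.8800)·-7.0000 = -0.3977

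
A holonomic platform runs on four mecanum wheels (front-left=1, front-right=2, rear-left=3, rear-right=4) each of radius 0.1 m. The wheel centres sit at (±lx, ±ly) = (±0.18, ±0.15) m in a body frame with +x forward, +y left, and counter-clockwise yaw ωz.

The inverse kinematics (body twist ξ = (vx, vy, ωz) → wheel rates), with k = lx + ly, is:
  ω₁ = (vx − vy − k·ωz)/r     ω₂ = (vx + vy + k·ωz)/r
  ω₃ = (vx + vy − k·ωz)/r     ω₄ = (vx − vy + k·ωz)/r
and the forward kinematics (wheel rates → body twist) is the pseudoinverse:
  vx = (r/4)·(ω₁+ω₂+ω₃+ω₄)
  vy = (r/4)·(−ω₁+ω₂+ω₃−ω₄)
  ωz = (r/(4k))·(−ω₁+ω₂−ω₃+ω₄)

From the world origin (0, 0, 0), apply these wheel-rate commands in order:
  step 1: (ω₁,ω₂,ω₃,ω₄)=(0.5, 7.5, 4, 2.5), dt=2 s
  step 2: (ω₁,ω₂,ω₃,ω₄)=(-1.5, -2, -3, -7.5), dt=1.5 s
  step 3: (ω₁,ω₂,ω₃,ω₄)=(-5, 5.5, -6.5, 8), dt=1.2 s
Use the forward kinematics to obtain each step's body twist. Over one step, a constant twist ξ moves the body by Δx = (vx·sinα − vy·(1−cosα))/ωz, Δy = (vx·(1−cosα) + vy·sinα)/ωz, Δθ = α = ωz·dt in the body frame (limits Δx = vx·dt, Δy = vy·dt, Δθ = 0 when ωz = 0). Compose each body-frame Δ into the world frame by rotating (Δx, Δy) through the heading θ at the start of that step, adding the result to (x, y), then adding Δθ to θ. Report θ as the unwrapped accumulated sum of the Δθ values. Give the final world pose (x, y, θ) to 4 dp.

(0.0603, 0.5494, 2.5379)

step 1: ξ=(vx,vy,ωz)=(0.3625, 0.2125, 0.4167), dt=2.0 → body Δ=(0.4769, 0.6625, 0.8333) → world pose (0.4769, 0.6625, 0.8333)
step 2: ξ=(vx,vy,ωz)=(-0.3500, 0.1000, -0.3788), dt=1.5 → body Δ=(-0.4557, 0.2872, -0.5682) → world pose (-0.0422, 0.5183, 0.2652)
step 3: ξ=(vx,vy,ωz)=(0.0500, -0.1000, 1.8939), dt=1.2 → body Δ=(0.1071, 0.0031, 2.2727) → world pose (0.0603, 0.5494, 2.5379)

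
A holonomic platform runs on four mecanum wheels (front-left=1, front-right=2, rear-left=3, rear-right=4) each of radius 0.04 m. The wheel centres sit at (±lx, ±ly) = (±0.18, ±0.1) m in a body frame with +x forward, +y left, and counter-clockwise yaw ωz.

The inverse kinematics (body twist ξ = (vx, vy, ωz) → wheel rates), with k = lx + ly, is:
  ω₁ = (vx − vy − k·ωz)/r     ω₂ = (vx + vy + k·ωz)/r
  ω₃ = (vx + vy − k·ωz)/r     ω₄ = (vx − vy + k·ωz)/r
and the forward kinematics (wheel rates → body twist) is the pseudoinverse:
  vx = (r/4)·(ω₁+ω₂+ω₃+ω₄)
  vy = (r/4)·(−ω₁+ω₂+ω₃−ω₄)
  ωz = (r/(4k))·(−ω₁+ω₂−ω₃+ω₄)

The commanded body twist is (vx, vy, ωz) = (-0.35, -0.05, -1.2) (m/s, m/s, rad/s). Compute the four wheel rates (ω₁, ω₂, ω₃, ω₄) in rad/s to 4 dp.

(0.9000, -18.4000, -1.6000, -15.9000)

k = lx + ly = 0.18 + 0.1 = 0.2800;  k·ωz = 0.2800·-1.2 = -0.3360
ω₁ (FL) = (vx − vy − k·ωz)/r = 0.0360/0.04 = 0.9000
ω₂ (FR) = (vx + vy + k·ωz)/r = -0.7360/0.04 = -18.4000
ω₃ (RL) = (vx + vy − k·ωz)/r = -0.0640/0.04 = -1.6000
ω₄ (RR) = (vx − vy + k·ωz)/r = -0.6360/0.04 = -15.9000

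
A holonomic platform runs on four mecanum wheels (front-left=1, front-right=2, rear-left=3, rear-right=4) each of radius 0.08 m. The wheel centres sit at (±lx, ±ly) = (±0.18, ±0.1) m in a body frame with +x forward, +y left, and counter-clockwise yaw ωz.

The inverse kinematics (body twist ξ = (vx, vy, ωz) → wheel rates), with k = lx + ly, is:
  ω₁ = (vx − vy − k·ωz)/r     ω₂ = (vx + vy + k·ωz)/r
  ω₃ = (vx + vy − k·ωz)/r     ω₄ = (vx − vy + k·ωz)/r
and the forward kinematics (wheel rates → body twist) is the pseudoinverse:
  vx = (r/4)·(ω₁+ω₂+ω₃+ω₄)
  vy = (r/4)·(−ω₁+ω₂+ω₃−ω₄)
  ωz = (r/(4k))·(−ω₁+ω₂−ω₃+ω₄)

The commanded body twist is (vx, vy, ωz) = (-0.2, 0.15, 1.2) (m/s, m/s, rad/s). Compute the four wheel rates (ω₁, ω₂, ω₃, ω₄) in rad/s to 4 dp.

k = lx + ly = 0.18 + 0.1 = 0.2800;  k·ωz = 0.2800·1.2 = 0.3360
ω₁ (FL) = (vx − vy − k·ωz)/r = -0.6860/0.08 = -8.5750
ω₂ (FR) = (vx + vy + k·ωz)/r = 0.2860/0.08 = 3.5750
ω₃ (RL) = (vx + vy − k·ωz)/r = -0.3860/0.08 = -4.8250
ω₄ (RR) = (vx − vy + k·ωz)/r = -0.0140/0.08 = -0.1750

(-8.5750, 3.5750, -4.8250, -0.1750)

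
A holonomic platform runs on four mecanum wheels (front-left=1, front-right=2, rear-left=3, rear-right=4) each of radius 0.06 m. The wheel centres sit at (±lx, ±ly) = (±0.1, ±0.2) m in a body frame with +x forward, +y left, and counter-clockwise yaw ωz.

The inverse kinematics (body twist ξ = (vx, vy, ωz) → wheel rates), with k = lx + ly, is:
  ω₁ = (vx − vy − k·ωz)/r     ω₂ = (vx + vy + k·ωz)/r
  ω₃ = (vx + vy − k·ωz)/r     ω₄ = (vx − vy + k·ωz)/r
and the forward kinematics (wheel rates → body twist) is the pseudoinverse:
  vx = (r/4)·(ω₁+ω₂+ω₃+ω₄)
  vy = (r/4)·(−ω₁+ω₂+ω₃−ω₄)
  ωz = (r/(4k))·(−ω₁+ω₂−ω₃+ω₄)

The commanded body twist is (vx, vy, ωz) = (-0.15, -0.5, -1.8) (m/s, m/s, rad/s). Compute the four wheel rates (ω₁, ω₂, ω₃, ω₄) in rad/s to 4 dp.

(14.8333, -19.8333, -1.8333, -3.1667)

k = lx + ly = 0.1 + 0.2 = 0.3000;  k·ωz = 0.3000·-1.8 = -0.5400
ω₁ (FL) = (vx − vy − k·ωz)/r = 0.8900/0.06 = 14.8333
ω₂ (FR) = (vx + vy + k·ωz)/r = -1.1900/0.06 = -19.8333
ω₃ (RL) = (vx + vy − k·ωz)/r = -0.1100/0.06 = -1.8333
ω₄ (RR) = (vx − vy + k·ωz)/r = -0.1900/0.06 = -3.1667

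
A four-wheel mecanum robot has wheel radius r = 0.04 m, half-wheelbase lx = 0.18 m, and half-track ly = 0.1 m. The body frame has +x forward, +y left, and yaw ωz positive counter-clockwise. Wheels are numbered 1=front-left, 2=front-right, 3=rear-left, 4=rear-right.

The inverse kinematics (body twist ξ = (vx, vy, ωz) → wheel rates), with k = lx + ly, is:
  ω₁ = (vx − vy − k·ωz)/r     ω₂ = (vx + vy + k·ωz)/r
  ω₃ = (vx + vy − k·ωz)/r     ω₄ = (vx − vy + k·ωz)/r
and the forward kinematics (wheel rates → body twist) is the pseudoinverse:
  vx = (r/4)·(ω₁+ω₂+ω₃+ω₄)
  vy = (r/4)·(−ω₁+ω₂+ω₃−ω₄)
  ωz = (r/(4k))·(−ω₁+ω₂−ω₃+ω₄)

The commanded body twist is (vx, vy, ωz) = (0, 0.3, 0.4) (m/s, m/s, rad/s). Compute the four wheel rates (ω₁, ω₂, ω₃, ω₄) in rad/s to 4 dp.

k = lx + ly = 0.18 + 0.1 = 0.2800;  k·ωz = 0.2800·0.4 = 0.1120
ω₁ (FL) = (vx − vy − k·ωz)/r = -0.4120/0.04 = -10.3000
ω₂ (FR) = (vx + vy + k·ωz)/r = 0.4120/0.04 = 10.3000
ω₃ (RL) = (vx + vy − k·ωz)/r = 0.1880/0.04 = 4.7000
ω₄ (RR) = (vx − vy + k·ωz)/r = -0.1880/0.04 = -4.7000

(-10.3000, 10.3000, 4.7000, -4.7000)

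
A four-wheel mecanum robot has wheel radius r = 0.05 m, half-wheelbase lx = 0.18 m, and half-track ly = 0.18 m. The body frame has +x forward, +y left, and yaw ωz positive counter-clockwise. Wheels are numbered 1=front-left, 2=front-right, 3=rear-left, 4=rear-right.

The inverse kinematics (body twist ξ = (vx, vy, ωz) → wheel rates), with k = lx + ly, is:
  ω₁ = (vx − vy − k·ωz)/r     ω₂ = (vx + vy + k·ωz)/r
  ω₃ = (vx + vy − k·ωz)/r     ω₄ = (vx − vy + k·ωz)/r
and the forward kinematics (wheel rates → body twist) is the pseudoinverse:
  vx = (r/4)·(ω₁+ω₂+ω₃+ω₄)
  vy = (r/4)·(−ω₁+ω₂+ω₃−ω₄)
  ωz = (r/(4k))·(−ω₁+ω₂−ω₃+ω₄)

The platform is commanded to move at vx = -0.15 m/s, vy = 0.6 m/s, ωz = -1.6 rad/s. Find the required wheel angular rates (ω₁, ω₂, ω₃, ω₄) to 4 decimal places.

(-3.4800, -2.5200, 20.5200, -26.5200)

k = lx + ly = 0.18 + 0.18 = 0.3600;  k·ωz = 0.3600·-1.6 = -0.5760
ω₁ (FL) = (vx − vy − k·ωz)/r = -0.1740/0.05 = -3.4800
ω₂ (FR) = (vx + vy + k·ωz)/r = -0.1260/0.05 = -2.5200
ω₃ (RL) = (vx + vy − k·ωz)/r = 1.0260/0.05 = 20.5200
ω₄ (RR) = (vx − vy + k·ωz)/r = -1.3260/0.05 = -26.5200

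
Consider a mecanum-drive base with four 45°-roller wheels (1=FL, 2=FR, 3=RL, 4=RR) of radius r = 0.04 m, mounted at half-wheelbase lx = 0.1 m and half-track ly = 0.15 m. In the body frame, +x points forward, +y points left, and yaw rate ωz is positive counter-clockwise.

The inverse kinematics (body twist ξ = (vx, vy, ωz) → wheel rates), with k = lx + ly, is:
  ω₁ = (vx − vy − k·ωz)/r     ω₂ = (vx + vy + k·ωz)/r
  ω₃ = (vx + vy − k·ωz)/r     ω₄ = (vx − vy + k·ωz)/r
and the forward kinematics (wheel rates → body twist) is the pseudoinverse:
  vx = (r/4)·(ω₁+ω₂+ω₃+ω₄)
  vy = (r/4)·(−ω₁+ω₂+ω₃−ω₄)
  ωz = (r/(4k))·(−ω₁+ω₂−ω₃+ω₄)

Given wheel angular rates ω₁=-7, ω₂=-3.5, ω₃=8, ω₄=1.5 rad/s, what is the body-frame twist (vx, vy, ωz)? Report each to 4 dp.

(-0.0100, 0.1000, -0.1200)

k = lx + ly = 0.1 + 0.15 = 0.2500
ω₁+ω₂+ω₃+ω₄ = -1.0000  →  vx = (0.04/4)·-1.0000 = -0.0100
−ω₁+ω₂+ω₃−ω₄ = 10.0000  →  vy = (0.04/4)·10.0000 = 0.1000
−ω₁+ω₂−ω₃+ω₄ = -3.0000  →  ωz = (0.04/1.0000)·-3.0000 = -0.1200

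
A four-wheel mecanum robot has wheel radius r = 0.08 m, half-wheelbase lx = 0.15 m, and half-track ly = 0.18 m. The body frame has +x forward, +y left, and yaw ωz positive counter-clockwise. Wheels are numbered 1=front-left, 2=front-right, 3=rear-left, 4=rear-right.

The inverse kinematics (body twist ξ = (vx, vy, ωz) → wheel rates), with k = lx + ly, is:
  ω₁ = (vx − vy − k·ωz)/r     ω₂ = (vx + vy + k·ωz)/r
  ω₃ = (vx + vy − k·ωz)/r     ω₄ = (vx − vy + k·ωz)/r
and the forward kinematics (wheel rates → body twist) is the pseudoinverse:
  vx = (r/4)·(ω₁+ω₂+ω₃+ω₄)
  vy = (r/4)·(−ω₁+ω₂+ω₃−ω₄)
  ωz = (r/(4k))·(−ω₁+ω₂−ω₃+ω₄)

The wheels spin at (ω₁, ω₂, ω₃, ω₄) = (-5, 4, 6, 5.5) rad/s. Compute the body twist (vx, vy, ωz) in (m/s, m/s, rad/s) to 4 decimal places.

(0.2100, 0.1900, 0.5152)

k = lx + ly = 0.15 + 0.18 = 0.3300
ω₁+ω₂+ω₃+ω₄ = 10.5000  →  vx = (0.08/4)·10.5000 = 0.2100
−ω₁+ω₂+ω₃−ω₄ = 9.5000  →  vy = (0.08/4)·9.5000 = 0.1900
−ω₁+ω₂−ω₃+ω₄ = 8.5000  →  ωz = (0.08/1.3200)·8.5000 = 0.5152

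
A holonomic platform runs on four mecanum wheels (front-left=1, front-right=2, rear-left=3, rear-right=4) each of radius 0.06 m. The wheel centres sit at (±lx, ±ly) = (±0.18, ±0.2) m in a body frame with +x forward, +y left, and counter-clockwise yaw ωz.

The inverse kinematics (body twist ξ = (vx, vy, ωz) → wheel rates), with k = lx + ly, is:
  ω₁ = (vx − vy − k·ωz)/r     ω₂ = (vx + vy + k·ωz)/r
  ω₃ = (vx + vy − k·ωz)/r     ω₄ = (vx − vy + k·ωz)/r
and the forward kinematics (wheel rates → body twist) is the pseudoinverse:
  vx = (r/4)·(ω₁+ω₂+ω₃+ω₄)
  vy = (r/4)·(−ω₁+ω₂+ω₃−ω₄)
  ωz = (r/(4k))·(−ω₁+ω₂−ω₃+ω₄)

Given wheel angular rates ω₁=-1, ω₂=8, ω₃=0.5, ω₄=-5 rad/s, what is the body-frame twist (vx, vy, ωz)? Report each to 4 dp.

k = lx + ly = 0.18 + 0.2 = 0.3800
ω₁+ω₂+ω₃+ω₄ = 2.5000  →  vx = (0.06/4)·2.5000 = 0.0375
−ω₁+ω₂+ω₃−ω₄ = 14.5000  →  vy = (0.06/4)·14.5000 = 0.2175
−ω₁+ω₂−ω₃+ω₄ = 3.5000  →  ωz = (0.06/1.5200)·3.5000 = 0.1382

(0.0375, 0.2175, 0.1382)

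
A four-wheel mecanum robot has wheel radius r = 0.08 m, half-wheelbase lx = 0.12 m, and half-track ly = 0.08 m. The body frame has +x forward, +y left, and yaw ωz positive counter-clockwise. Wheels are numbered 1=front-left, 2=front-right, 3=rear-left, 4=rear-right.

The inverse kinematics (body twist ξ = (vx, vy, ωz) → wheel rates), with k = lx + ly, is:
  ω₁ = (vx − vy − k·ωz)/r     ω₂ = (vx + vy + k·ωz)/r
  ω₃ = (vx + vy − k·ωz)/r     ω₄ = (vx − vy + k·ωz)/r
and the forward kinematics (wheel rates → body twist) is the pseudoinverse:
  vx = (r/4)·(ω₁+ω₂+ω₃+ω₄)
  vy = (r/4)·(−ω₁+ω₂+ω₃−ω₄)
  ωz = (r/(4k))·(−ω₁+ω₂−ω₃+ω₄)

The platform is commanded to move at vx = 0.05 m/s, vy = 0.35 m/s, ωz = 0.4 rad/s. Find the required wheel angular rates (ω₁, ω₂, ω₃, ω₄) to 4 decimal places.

(-4.7500, 6.0000, 4.0000, -2.7500)

k = lx + ly = 0.12 + 0.08 = 0.2000;  k·ωz = 0.2000·0.4 = 0.0800
ω₁ (FL) = (vx − vy − k·ωz)/r = -0.3800/0.08 = -4.7500
ω₂ (FR) = (vx + vy + k·ωz)/r = 0.4800/0.08 = 6.0000
ω₃ (RL) = (vx + vy − k·ωz)/r = 0.3200/0.08 = 4.0000
ω₄ (RR) = (vx − vy + k·ωz)/r = -0.2200/0.08 = -2.7500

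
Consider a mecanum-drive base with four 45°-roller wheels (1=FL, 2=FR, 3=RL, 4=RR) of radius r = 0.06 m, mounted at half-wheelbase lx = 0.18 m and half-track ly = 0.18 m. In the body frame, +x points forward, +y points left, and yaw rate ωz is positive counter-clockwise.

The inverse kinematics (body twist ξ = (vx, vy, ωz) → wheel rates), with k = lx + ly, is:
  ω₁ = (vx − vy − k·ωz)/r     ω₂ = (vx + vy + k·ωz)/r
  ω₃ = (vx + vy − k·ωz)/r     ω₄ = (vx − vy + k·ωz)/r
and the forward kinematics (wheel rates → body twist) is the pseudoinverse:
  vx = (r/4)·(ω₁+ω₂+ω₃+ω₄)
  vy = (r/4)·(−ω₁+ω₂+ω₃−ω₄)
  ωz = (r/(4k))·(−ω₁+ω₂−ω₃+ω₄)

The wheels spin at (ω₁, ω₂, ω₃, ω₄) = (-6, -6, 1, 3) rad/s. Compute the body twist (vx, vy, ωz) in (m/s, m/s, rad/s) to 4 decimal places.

k = lx + ly = 0.18 + 0.18 = 0.3600
ω₁+ω₂+ω₃+ω₄ = -8.0000  →  vx = (0.06/4)·-8.0000 = -0.1200
−ω₁+ω₂+ω₃−ω₄ = -2.0000  →  vy = (0.06/4)·-2.0000 = -0.0300
−ω₁+ω₂−ω₃+ω₄ = 2.0000  →  ωz = (0.06/1.4400)·2.0000 = 0.0833

(-0.1200, -0.0300, 0.0833)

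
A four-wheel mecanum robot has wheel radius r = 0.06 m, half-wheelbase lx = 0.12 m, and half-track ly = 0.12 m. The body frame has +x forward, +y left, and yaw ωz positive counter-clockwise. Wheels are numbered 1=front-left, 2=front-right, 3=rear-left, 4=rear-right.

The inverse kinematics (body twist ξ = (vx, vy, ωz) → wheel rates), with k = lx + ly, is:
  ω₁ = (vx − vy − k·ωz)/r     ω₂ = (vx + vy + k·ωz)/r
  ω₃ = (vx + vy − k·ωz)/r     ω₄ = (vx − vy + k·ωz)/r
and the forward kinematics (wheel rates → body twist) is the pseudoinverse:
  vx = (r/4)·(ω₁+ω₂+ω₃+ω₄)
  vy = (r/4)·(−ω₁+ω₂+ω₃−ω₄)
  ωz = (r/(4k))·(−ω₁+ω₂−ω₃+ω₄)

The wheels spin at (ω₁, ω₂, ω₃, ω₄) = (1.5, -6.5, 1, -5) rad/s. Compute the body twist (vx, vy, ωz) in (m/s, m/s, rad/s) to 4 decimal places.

(-0.1350, -0.0300, -0.8750)

k = lx + ly = 0.12 + 0.12 = 0.2400
ω₁+ω₂+ω₃+ω₄ = -9.0000  →  vx = (0.06/4)·-9.0000 = -0.1350
−ω₁+ω₂+ω₃−ω₄ = -2.0000  →  vy = (0.06/4)·-2.0000 = -0.0300
−ω₁+ω₂−ω₃+ω₄ = -14.0000  →  ωz = (0.06/0.9600)·-14.0000 = -0.8750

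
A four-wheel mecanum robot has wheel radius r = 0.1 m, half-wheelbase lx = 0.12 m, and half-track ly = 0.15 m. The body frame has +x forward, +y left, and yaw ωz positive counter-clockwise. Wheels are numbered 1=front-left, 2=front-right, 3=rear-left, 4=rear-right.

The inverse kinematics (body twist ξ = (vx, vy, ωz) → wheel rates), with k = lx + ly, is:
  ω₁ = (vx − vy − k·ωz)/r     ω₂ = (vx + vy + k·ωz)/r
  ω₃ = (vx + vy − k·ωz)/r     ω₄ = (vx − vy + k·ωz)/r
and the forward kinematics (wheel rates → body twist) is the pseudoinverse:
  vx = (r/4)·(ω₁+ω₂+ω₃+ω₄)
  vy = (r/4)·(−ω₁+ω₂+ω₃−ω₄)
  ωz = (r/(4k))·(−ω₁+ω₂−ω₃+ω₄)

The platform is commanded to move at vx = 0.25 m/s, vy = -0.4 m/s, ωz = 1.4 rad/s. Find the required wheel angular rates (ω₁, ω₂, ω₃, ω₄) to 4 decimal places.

(2.7200, 2.2800, -5.2800, 10.2800)

k = lx + ly = 0.12 + 0.15 = 0.2700;  k·ωz = 0.2700·1.4 = 0.3780
ω₁ (FL) = (vx − vy − k·ωz)/r = 0.2720/0.1 = 2.7200
ω₂ (FR) = (vx + vy + k·ωz)/r = 0.2280/0.1 = 2.2800
ω₃ (RL) = (vx + vy − k·ωz)/r = -0.5280/0.1 = -5.2800
ω₄ (RR) = (vx − vy + k·ωz)/r = 1.0280/0.1 = 10.2800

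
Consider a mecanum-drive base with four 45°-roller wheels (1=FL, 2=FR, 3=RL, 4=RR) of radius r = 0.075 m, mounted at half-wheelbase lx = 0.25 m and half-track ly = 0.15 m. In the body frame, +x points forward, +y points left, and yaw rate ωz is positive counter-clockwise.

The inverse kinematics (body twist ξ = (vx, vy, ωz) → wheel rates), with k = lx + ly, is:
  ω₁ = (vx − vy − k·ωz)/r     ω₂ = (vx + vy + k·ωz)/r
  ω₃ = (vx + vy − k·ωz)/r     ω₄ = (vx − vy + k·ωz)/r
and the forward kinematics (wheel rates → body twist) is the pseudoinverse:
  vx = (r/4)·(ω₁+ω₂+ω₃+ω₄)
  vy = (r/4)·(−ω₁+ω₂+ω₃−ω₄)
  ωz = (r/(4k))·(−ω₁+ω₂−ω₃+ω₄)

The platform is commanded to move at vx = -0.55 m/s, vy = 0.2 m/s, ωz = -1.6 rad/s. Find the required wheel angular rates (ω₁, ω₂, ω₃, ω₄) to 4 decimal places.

(-1.4667, -13.2000, 3.8667, -18.5333)

k = lx + ly = 0.25 + 0.15 = 0.4000;  k·ωz = 0.4000·-1.6 = -0.6400
ω₁ (FL) = (vx − vy − k·ωz)/r = -0.1100/0.075 = -1.4667
ω₂ (FR) = (vx + vy + k·ωz)/r = -0.9900/0.075 = -13.2000
ω₃ (RL) = (vx + vy − k·ωz)/r = 0.2900/0.075 = 3.8667
ω₄ (RR) = (vx − vy + k·ωz)/r = -1.3900/0.075 = -18.5333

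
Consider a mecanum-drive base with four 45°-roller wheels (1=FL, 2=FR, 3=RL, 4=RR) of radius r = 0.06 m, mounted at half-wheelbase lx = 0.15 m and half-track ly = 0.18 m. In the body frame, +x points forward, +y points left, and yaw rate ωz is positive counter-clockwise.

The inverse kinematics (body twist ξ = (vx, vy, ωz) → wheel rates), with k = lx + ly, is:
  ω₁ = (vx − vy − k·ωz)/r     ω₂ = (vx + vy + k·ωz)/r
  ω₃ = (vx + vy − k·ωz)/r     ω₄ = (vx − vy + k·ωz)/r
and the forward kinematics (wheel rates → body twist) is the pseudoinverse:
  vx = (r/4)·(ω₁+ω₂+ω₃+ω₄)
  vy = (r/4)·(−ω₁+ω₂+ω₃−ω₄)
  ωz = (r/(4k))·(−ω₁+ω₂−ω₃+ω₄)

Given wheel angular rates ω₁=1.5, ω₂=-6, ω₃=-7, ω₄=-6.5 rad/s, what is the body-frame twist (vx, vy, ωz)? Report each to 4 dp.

k = lx + ly = 0.15 + 0.18 = 0.3300
ω₁+ω₂+ω₃+ω₄ = -18.0000  →  vx = (0.06/4)·-18.0000 = -0.2700
−ω₁+ω₂+ω₃−ω₄ = -8.0000  →  vy = (0.06/4)·-8.0000 = -0.1200
−ω₁+ω₂−ω₃+ω₄ = -7.0000  →  ωz = (0.06/1.3200)·-7.0000 = -0.3182

(-0.2700, -0.1200, -0.3182)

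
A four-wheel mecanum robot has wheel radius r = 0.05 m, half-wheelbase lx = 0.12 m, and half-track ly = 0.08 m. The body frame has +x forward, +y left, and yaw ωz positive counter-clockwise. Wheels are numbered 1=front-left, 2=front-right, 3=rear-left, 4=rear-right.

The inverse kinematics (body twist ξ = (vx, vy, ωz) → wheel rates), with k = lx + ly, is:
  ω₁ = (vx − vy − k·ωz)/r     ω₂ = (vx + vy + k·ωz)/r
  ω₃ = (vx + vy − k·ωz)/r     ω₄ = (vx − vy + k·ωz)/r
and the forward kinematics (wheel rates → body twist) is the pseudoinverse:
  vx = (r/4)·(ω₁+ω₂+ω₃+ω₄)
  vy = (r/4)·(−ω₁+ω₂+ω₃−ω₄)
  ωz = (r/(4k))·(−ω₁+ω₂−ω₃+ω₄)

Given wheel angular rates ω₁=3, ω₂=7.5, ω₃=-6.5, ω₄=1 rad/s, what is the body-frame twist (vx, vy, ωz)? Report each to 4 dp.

(0.0625, -0.0375, 0.7500)

k = lx + ly = 0.12 + 0.08 = 0.2000
ω₁+ω₂+ω₃+ω₄ = 5.0000  →  vx = (0.05/4)·5.0000 = 0.0625
−ω₁+ω₂+ω₃−ω₄ = -3.0000  →  vy = (0.05/4)·-3.0000 = -0.0375
−ω₁+ω₂−ω₃+ω₄ = 12.0000  →  ωz = (0.05/0.8000)·12.0000 = 0.7500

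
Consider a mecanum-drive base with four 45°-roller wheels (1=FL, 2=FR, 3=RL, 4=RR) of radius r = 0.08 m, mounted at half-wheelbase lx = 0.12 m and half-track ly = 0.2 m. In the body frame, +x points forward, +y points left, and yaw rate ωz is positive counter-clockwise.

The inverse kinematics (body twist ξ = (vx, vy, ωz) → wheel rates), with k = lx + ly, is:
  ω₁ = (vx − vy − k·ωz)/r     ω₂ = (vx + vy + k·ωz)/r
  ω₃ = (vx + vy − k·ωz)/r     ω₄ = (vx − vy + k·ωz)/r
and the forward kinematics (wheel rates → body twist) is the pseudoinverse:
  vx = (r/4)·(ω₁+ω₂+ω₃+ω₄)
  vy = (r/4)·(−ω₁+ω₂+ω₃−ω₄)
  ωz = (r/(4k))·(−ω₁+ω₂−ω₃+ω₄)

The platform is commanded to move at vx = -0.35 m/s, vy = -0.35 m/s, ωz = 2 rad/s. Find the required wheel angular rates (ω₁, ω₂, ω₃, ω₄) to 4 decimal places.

(-8.0000, -0.7500, -16.7500, 8.0000)

k = lx + ly = 0.12 + 0.2 = 0.3200;  k·ωz = 0.3200·2 = 0.6400
ω₁ (FL) = (vx − vy − k·ωz)/r = -0.6400/0.08 = -8.0000
ω₂ (FR) = (vx + vy + k·ωz)/r = -0.0600/0.08 = -0.7500
ω₃ (RL) = (vx + vy − k·ωz)/r = -1.3400/0.08 = -16.7500
ω₄ (RR) = (vx − vy + k·ωz)/r = 0.6400/0.08 = 8.0000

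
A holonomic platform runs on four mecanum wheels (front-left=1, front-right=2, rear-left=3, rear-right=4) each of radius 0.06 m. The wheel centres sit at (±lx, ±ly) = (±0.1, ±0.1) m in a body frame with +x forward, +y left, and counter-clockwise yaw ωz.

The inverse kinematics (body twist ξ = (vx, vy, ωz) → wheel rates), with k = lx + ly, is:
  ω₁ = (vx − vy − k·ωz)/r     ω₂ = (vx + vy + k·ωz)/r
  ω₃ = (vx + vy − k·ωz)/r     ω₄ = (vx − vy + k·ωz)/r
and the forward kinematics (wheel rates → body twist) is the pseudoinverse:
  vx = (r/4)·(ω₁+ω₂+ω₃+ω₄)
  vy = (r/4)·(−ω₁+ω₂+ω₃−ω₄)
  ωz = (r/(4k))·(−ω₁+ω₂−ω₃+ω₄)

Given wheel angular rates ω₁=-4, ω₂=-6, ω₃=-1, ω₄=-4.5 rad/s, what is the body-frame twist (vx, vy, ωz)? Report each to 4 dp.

k = lx + ly = 0.1 + 0.1 = 0.2000
ω₁+ω₂+ω₃+ω₄ = -15.5000  →  vx = (0.06/4)·-15.5000 = -0.2325
−ω₁+ω₂+ω₃−ω₄ = 1.5000  →  vy = (0.06/4)·1.5000 = 0.0225
−ω₁+ω₂−ω₃+ω₄ = -5.5000  →  ωz = (0.06/0.8000)·-5.5000 = -0.4125

(-0.2325, 0.0225, -0.4125)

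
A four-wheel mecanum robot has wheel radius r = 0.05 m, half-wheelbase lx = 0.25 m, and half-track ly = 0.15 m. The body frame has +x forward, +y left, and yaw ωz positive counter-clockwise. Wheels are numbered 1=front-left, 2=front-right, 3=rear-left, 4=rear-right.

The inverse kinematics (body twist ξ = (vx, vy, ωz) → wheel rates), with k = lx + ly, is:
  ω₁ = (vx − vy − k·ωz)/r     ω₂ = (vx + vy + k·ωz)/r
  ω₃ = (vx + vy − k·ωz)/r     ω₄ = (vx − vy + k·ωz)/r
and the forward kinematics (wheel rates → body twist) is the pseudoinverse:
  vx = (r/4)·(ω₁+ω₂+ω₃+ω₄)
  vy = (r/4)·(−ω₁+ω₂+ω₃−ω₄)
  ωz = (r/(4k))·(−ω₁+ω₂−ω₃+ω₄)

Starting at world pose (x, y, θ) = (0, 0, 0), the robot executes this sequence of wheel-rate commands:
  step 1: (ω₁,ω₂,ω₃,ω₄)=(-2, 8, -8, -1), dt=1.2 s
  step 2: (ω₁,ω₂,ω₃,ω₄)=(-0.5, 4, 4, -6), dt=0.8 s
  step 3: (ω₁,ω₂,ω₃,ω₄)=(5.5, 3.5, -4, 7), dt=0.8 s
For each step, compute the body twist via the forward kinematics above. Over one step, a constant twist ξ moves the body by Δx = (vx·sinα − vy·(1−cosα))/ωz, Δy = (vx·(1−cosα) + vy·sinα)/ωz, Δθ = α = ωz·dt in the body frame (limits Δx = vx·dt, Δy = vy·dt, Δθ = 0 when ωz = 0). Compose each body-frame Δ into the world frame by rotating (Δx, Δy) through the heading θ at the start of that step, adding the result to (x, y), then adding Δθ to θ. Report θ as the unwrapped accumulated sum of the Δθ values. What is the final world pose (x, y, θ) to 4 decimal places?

step 1: ξ=(vx,vy,ωz)=(-0.0375, 0.0375, 0.5312), dt=1.2 → body Δ=(-0.0559, 0.0281, 0.6375) → world pose (-0.0559, 0.0281, 0.6375)
step 2: ξ=(vx,vy,ωz)=(0.0187, 0.1813, -0.1719), dt=0.8 → body Δ=(0.0249, 0.1435, -0.1375) → world pose (-0.1213, 0.1583, 0.5000)
step 3: ξ=(vx,vy,ωz)=(0.1500, -0.1625, 0.2812), dt=0.8 → body Δ=(0.1336, -0.1155, 0.2250) → world pose (0.0513, 0.1210, 0.7250)

(0.0513, 0.1210, 0.7250)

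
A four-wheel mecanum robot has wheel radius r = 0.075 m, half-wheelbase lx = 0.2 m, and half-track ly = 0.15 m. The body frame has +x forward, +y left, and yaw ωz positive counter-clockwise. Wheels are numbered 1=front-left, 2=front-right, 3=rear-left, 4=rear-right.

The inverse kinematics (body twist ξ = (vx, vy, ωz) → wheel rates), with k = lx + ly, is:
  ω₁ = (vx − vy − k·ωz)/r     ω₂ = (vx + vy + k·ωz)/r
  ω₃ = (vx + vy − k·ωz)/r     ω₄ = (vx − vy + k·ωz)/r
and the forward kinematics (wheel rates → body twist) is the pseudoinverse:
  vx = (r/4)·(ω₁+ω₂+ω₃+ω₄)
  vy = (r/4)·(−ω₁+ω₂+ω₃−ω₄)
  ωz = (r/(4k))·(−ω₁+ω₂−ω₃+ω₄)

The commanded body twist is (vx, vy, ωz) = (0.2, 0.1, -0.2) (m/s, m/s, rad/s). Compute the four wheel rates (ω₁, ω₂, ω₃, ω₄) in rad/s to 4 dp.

k = lx + ly = 0.2 + 0.15 = 0.3500;  k·ωz = 0.3500·-0.2 = -0.0700
ω₁ (FL) = (vx − vy − k·ωz)/r = 0.1700/0.075 = 2.2667
ω₂ (FR) = (vx + vy + k·ωz)/r = 0.2300/0.075 = 3.0667
ω₃ (RL) = (vx + vy − k·ωz)/r = 0.3700/0.075 = 4.9333
ω₄ (RR) = (vx − vy + k·ωz)/r = 0.0300/0.075 = 0.4000

(2.2667, 3.0667, 4.9333, 0.4000)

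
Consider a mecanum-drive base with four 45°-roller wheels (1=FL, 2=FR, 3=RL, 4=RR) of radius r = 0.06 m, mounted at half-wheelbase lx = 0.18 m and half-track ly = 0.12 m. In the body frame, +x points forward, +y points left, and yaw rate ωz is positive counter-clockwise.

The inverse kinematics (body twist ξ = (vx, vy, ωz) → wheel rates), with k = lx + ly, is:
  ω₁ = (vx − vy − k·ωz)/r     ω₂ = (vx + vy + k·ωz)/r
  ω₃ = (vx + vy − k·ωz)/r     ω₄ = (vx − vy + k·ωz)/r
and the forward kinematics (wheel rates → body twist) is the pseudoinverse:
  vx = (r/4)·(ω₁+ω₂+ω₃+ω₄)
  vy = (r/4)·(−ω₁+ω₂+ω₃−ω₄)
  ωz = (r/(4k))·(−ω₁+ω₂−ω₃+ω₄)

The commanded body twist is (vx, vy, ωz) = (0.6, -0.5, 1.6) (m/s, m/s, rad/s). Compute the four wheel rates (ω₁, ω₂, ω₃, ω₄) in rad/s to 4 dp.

(10.3333, 9.6667, -6.3333, 26.3333)

k = lx + ly = 0.18 + 0.12 = 0.3000;  k·ωz = 0.3000·1.6 = 0.4800
ω₁ (FL) = (vx − vy − k·ωz)/r = 0.6200/0.06 = 10.3333
ω₂ (FR) = (vx + vy + k·ωz)/r = 0.5800/0.06 = 9.6667
ω₃ (RL) = (vx + vy − k·ωz)/r = -0.3800/0.06 = -6.3333
ω₄ (RR) = (vx − vy + k·ωz)/r = 1.5800/0.06 = 26.3333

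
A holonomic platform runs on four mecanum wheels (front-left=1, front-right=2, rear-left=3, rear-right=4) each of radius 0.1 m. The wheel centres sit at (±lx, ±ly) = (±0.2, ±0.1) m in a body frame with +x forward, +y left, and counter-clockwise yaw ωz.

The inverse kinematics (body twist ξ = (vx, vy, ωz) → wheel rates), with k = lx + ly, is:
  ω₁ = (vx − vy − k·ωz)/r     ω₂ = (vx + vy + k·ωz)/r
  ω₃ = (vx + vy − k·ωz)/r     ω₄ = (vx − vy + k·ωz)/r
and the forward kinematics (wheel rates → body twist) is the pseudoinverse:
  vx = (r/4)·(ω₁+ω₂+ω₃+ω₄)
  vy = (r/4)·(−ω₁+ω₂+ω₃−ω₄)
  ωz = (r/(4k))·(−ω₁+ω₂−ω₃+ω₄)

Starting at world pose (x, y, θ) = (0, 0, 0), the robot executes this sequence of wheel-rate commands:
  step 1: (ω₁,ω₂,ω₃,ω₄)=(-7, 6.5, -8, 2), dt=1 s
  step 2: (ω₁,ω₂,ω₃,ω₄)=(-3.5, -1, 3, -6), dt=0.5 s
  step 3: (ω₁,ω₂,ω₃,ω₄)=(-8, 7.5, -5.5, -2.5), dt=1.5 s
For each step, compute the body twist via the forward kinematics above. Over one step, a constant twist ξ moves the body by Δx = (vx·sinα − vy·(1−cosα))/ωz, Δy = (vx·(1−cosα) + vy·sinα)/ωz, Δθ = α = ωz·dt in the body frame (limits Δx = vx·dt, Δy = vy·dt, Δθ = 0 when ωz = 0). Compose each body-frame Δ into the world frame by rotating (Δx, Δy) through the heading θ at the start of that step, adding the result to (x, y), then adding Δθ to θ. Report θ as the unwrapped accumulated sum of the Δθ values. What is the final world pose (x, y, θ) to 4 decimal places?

(-0.1215, -0.6280, 4.0000)

step 1: ξ=(vx,vy,ωz)=(-0.1625, 0.0875, 1.9583), dt=1.0 → body Δ=(-0.1384, -0.0730, 1.9583) → world pose (-0.1384, -0.0730, 1.9583)
step 2: ξ=(vx,vy,ωz)=(-0.1875, 0.2875, -0.5417), dt=0.5 → body Δ=(-0.0733, 0.1546, -0.2708) → world pose (-0.2539, -0.1992, 1.6875)
step 3: ξ=(vx,vy,ωz)=(-0.2125, 0.3125, 1.5417), dt=1.5 → body Δ=(-0.4413, -0.0815, 2.3125) → world pose (-0.1215, -0.6280, 4.0000)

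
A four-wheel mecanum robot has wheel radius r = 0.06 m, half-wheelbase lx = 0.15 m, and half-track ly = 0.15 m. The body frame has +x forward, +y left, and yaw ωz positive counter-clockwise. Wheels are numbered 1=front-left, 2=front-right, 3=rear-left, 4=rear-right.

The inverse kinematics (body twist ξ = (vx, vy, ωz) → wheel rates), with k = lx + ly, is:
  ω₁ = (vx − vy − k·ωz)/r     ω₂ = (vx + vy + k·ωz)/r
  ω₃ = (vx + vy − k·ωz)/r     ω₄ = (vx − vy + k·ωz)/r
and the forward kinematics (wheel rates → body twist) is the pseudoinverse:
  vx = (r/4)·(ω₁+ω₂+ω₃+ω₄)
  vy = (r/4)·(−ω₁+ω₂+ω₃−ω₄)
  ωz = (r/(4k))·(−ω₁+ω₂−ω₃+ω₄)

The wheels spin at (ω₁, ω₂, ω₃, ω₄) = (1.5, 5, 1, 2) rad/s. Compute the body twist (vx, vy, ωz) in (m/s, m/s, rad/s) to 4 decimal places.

(0.1425, 0.0375, 0.2250)

k = lx + ly = 0.15 + 0.15 = 0.3000
ω₁+ω₂+ω₃+ω₄ = 9.5000  →  vx = (0.06/4)·9.5000 = 0.1425
−ω₁+ω₂+ω₃−ω₄ = 2.5000  →  vy = (0.06/4)·2.5000 = 0.0375
−ω₁+ω₂−ω₃+ω₄ = 4.5000  →  ωz = (0.06/1.2000)·4.5000 = 0.2250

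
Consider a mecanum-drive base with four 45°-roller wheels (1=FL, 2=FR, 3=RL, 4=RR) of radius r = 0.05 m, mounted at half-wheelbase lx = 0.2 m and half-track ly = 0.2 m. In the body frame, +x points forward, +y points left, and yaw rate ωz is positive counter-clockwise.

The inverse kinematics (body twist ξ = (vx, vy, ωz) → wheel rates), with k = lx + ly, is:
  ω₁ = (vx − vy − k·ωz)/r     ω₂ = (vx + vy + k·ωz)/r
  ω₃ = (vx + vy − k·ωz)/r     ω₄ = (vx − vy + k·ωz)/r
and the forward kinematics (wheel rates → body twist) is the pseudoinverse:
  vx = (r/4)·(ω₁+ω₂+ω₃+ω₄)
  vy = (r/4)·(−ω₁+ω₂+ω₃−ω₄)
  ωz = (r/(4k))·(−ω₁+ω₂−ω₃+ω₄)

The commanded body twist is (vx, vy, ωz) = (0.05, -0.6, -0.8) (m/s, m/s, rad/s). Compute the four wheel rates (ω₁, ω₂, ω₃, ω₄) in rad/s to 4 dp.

(19.4000, -17.4000, -4.6000, 6.6000)

k = lx + ly = 0.2 + 0.2 = 0.4000;  k·ωz = 0.4000·-0.8 = -0.3200
ω₁ (FL) = (vx − vy − k·ωz)/r = 0.9700/0.05 = 19.4000
ω₂ (FR) = (vx + vy + k·ωz)/r = -0.8700/0.05 = -17.4000
ω₃ (RL) = (vx + vy − k·ωz)/r = -0.2300/0.05 = -4.6000
ω₄ (RR) = (vx − vy + k·ωz)/r = 0.3300/0.05 = 6.6000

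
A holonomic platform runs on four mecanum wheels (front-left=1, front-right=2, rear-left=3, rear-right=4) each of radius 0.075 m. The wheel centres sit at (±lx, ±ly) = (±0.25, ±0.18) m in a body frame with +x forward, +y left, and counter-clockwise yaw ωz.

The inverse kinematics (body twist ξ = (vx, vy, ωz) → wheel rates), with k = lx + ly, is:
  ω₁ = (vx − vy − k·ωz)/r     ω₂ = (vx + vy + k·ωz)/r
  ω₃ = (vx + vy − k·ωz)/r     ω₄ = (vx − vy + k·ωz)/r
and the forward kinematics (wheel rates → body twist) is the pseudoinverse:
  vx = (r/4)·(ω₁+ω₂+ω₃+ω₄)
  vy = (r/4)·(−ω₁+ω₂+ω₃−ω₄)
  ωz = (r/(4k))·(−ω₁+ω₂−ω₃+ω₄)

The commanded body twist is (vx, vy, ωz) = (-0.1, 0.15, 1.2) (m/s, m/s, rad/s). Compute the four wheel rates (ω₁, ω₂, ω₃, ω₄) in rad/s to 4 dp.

k = lx + ly = 0.25 + 0.18 = 0.4300;  k·ωz = 0.4300·1.2 = 0.5160
ω₁ (FL) = (vx − vy − k·ωz)/r = -0.7660/0.075 = -10.2133
ω₂ (FR) = (vx + vy + k·ωz)/r = 0.5660/0.075 = 7.5467
ω₃ (RL) = (vx + vy − k·ωz)/r = -0.4660/0.075 = -6.2133
ω₄ (RR) = (vx − vy + k·ωz)/r = 0.2660/0.075 = 3.5467

(-10.2133, 7.5467, -6.2133, 3.5467)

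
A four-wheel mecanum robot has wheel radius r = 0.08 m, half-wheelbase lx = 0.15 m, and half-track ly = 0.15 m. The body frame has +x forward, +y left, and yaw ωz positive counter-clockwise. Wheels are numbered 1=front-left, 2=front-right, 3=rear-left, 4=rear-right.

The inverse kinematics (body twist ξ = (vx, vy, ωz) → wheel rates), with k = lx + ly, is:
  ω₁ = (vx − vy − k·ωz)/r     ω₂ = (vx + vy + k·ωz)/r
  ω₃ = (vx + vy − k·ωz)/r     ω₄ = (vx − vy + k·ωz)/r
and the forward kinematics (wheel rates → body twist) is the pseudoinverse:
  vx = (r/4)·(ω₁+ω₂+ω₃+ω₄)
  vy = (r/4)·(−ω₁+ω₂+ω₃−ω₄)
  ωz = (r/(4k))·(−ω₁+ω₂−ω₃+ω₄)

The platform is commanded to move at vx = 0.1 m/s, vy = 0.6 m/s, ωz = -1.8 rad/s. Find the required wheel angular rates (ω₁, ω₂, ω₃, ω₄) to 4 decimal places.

(0.5000, 2.0000, 15.5000, -13.0000)

k = lx + ly = 0.15 + 0.15 = 0.3000;  k·ωz = 0.3000·-1.8 = -0.5400
ω₁ (FL) = (vx − vy − k·ωz)/r = 0.0400/0.08 = 0.5000
ω₂ (FR) = (vx + vy + k·ωz)/r = 0.1600/0.08 = 2.0000
ω₃ (RL) = (vx + vy − k·ωz)/r = 1.2400/0.08 = 15.5000
ω₄ (RR) = (vx − vy + k·ωz)/r = -1.0400/0.08 = -13.0000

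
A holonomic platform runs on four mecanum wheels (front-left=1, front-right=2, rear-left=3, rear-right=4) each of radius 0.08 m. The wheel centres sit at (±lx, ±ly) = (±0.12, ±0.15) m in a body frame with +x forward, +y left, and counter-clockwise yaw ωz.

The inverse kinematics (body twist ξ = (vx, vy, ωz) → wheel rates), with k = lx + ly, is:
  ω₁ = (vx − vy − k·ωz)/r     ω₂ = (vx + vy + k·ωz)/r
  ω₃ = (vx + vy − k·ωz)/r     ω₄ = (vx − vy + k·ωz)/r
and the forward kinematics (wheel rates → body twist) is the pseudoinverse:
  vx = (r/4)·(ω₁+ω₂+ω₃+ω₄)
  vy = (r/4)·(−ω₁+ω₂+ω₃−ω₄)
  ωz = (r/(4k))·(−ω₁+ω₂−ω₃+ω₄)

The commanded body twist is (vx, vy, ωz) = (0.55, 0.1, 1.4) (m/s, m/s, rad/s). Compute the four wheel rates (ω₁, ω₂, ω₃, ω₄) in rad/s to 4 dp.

k = lx + ly = 0.12 + 0.15 = 0.2700;  k·ωz = 0.2700·1.4 = 0.3780
ω₁ (FL) = (vx − vy − k·ωz)/r = 0.0720/0.08 = 0.9000
ω₂ (FR) = (vx + vy + k·ωz)/r = 1.0280/0.08 = 12.8500
ω₃ (RL) = (vx + vy − k·ωz)/r = 0.2720/0.08 = 3.4000
ω₄ (RR) = (vx − vy + k·ωz)/r = 0.8280/0.08 = 10.3500

(0.9000, 12.8500, 3.4000, 10.3500)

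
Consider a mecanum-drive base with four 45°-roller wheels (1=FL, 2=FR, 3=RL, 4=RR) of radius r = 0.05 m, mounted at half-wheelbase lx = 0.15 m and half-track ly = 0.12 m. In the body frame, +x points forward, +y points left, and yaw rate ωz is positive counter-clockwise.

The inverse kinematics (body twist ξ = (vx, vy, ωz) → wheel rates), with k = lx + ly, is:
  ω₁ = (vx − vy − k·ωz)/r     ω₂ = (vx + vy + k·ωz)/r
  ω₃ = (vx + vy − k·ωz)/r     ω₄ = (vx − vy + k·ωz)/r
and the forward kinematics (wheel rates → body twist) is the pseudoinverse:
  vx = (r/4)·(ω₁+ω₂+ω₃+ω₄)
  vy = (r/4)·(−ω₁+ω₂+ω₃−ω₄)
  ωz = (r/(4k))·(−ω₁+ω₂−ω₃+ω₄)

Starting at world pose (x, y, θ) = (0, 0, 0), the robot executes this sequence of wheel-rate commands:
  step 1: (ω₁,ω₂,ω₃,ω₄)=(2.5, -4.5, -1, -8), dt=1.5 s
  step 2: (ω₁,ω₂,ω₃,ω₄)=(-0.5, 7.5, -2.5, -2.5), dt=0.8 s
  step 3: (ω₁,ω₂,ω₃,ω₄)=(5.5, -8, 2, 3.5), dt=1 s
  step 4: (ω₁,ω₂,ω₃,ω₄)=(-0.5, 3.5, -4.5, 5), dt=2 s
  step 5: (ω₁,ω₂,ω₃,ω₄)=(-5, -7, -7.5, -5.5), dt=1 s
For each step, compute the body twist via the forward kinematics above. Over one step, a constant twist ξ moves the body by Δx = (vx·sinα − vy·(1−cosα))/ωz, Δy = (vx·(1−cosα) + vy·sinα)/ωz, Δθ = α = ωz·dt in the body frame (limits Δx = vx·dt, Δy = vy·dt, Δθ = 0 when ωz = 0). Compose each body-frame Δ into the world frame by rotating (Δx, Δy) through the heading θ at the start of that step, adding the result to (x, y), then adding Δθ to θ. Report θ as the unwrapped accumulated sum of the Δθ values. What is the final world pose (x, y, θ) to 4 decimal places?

step 1: ξ=(vx,vy,ωz)=(-0.1375, 0.0000, -0.6481), dt=1.5 → body Δ=(-0.1753, 0.0926, -0.9722) → world pose (-0.1753, 0.0926, -0.9722)
step 2: ξ=(vx,vy,ωz)=(0.0250, 0.1000, 0.3704), dt=0.8 → body Δ=(0.0079, 0.0818, 0.2963) → world pose (-0.1032, 0.1321, -0.6759)
step 3: ξ=(vx,vy,ωz)=(0.0375, -0.1875, -0.5556), dt=1.0 → body Δ=(-0.0152, -0.1882, -0.5556) → world pose (-0.2328, -0.0052, -1.2315)
step 4: ξ=(vx,vy,ωz)=(0.0438, -0.0687, 0.6250), dt=2.0 → body Δ=(0.1417, -0.0565, 1.2500) → world pose (-0.2388, -0.1576, 0.0185)
step 5: ξ=(vx,vy,ωz)=(-0.3125, -0.0500, 0.0000), dt=1.0 → body Δ=(-0.3125, -0.0500, 0.0000) → world pose (-0.5503, -0.2134, 0.0185)

(-0.5503, -0.2134, 0.0185)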